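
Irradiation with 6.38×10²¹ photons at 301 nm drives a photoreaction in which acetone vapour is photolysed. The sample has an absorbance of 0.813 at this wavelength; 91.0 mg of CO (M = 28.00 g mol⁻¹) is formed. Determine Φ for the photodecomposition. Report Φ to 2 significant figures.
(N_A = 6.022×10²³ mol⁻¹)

Φ = 0.36

Product: 91.0 mg / 28.00 g mol⁻¹ = 0.003250 mol.
Moles of photons: 6.38×10²¹ / 6.022×10²³ = 0.01059 mol.
Fraction absorbed: 1 − 10^(−0.813) = 0.8462.
Photons absorbed: 0.8462 × 0.01059 = 0.008961 mol.
Φ = 0.003250 mol / 0.008961 mol photons = 0.36.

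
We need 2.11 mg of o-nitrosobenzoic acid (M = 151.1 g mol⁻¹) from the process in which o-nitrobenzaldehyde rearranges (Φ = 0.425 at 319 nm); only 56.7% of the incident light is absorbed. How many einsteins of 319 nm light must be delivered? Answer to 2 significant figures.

Product: 2.11 mg / 151.1 g mol⁻¹ = 1.396×10⁻⁵ mol.
Photons that must be absorbed: 1.396×10⁻⁵ / 0.425 = 3.285×10⁻⁵ mol.
Incident photons needed: 3.285×10⁻⁵ / 0.567 = 5.794×10⁻⁵ mol.

5.8×10⁻⁵ einstein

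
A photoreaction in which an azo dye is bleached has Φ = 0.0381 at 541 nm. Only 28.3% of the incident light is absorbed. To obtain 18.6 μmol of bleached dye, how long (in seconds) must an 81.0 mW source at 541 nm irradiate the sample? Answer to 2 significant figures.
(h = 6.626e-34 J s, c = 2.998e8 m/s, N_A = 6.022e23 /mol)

t ≈ 4700 s

Product: 18.6 μmol = 1.86e-5 mol.
Photons that must be absorbed: 1.86e-5 / 0.0381 = 4.882e-4 mol.
Incident photons needed: 4.882e-4 / 0.283 = 0.001725 mol.
Photon energy: hc/λ = 3.672e-19 J; per mole, 2.211e5 J mol⁻¹.
Energy required: 0.001725 × 2.211e5 = 381.4 J.
Time: 381.4 J / 0.081 W = 4700 s.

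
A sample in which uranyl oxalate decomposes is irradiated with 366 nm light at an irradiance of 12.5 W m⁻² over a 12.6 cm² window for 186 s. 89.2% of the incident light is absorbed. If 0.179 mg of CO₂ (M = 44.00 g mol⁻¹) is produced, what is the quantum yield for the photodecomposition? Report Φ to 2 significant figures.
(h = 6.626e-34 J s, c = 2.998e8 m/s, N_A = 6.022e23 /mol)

Product: 0.179 mg / 44.00 g mol⁻¹ = 4.068e-6 mol.
Photon energy at 366 nm: hc/λ = (6.626e-34)(2.998e8)/(366e-9) = 5.428e-19 J.
Energy delivered: (12.5 W m⁻²)(12.6e-4 m²)(186 s) = 2.930 J.
Photons incident: 2.930 / 5.428e-19 = 5.398e18, i.e. 5.398e18/6.022e23 = 8.964e-6 mol.
Photons absorbed: 0.892 × 8.964e-6 = 7.996e-6 mol.
Φ = 4.068e-6 mol / 7.996e-6 mol photons = 0.51.

Φ = 0.51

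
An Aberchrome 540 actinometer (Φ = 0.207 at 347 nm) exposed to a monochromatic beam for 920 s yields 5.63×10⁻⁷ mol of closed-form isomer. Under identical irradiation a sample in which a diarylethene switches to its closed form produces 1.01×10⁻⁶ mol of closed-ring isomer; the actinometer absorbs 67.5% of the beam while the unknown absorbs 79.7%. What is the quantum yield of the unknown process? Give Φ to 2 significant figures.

Photons absorbed by the actinometer: 5.63×10⁻⁷ / 0.207 = 2.720×10⁻⁶ mol.
Incident flux: 2.720×10⁻⁶ / 0.675 = 4.030×10⁻⁶ einstein.
Absorbed by unknown: 0.797 × 4.030×10⁻⁶ = 3.212×10⁻⁶ mol.
Φ(unknown) = 1.01×10⁻⁶ / 3.212×10⁻⁶ = 0.31.

Φ = 0.31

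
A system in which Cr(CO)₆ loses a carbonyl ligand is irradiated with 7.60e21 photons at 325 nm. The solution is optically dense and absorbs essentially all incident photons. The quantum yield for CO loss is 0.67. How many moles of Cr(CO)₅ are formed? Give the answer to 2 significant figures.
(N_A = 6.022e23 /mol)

Moles of photons: 7.60e21 / 6.022e23 = 0.01262 mol.
Product: Φ × n_abs = 0.67 × 0.01262 = 0.008455 mol.

0.0085 mol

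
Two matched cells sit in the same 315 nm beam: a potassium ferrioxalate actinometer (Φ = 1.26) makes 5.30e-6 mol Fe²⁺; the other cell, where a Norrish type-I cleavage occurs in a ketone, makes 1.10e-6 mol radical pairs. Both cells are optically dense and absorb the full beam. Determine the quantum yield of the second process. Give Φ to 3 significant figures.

Photons absorbed by the actinometer: 5.30e-6 / 1.26 = 4.206e-6 mol.
Φ(unknown) = 1.10e-6 / 4.206e-6 = 0.262.

Φ = 0.262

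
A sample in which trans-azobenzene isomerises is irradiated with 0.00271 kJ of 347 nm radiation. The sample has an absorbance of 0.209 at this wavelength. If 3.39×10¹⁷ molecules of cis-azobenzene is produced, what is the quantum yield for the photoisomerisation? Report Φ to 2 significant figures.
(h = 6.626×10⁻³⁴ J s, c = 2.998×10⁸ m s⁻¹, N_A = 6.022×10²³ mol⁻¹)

Product: 3.39×10¹⁷ / 6.022×10²³ = 5.629×10⁻⁷ mol.
Photon energy at 347 nm: hc/λ = (6.626×10⁻³⁴)(2.998×10⁸)/(347×10⁻⁹) = 5.725×10⁻¹⁹ J.
Incident energy: 0.00271 kJ = 2.71 J.
Photons incident: 2.71 / 5.725×10⁻¹⁹ = 4.734×10¹⁸, i.e. 4.734×10¹⁸/6.022×10²³ = 7.861×10⁻⁶ mol.
Fraction absorbed: 1 − 10^(−0.209) = 0.3820.
Photons absorbed: 0.3820 × 7.861×10⁻⁶ = 3.003×10⁻⁶ mol.
Φ = 5.629×10⁻⁷ mol / 3.003×10⁻⁶ mol photons = 0.19.

Φ = 0.19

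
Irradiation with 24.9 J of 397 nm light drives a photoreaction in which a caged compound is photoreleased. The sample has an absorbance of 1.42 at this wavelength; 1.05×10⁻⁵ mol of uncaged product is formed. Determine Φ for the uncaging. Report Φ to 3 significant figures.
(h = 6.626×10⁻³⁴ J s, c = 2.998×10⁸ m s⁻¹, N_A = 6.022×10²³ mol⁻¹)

Photon energy at 397 nm: hc/λ = (6.626×10⁻³⁴)(2.998×10⁸)/(397×10⁻⁹) = 5.004×10⁻¹⁹ J.
Photons incident: 24.9 / 5.004×10⁻¹⁹ = 4.976×10¹⁹, i.e. 4.976×10¹⁹/6.022×10²³ = 8.263×10⁻⁵ mol.
Fraction absorbed: 1 − 10^(−1.42) = 0.9620.
Photons absorbed: 0.9620 × 8.263×10⁻⁵ = 7.949×10⁻⁵ mol.
Φ = 1.05×10⁻⁵ mol / 7.949×10⁻⁵ mol photons = 0.132.

Φ = 0.132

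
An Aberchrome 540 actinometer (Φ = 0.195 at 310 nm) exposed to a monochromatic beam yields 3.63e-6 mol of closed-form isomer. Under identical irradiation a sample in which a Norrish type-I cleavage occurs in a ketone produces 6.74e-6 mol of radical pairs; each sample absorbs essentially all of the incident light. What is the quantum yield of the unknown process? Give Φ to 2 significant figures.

Photons absorbed by the actinometer: 3.63e-6 / 0.195 = 1.862e-5 mol.
Φ(unknown) = 6.74e-6 / 1.862e-5 = 0.36.

Φ = 0.36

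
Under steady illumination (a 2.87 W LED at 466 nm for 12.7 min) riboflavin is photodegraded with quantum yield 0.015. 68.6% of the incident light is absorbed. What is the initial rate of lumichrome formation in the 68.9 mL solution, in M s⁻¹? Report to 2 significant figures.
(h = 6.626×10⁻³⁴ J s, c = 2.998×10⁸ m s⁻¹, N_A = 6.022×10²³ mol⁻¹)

Photon energy at 466 nm: hc/λ = (6.626×10⁻³⁴)(2.998×10⁸)/(466×10⁻⁹) = 4.263×10⁻¹⁹ J.
Energy delivered: (2.87 W)(762 s) = 2187 J.
Photons incident: 2187 / 4.263×10⁻¹⁹ = 5.130×10²¹, i.e. 5.130×10²¹/6.022×10²³ = 0.008519 mol.
Photons absorbed: 0.686 × 0.008519 = 0.005844 mol.
Product formed: 0.015 × 0.005844 = 8.766×10⁻⁵ mol.
Rate: 8.766×10⁻⁵ mol / (762 s × 0.0689 L) = 1.7×10⁻⁶ M s⁻¹.

1.7×10⁻⁶ M s⁻¹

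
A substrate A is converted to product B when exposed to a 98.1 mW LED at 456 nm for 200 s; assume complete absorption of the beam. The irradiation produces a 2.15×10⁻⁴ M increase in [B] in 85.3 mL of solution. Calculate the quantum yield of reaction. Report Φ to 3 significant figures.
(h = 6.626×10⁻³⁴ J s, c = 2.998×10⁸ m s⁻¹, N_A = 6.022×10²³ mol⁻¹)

Φ = 0.245

Product: (2.15×10⁻⁴ M)(0.0853 L) = 1.834×10⁻⁵ mol.
Photon energy at 456 nm: hc/λ = (6.626×10⁻³⁴)(2.998×10⁸)/(456×10⁻⁹) = 4.356×10⁻¹⁹ J.
Energy delivered: (98.1 mW)(200 s) = 19.62 J.
Photons incident: 19.62 / 4.356×10⁻¹⁹ = 4.504×10¹⁹, i.e. 4.504×10¹⁹/6.022×10²³ = 7.479×10⁻⁵ mol.
Φ = 1.834×10⁻⁵ mol / 7.479×10⁻⁵ mol photons = 0.245.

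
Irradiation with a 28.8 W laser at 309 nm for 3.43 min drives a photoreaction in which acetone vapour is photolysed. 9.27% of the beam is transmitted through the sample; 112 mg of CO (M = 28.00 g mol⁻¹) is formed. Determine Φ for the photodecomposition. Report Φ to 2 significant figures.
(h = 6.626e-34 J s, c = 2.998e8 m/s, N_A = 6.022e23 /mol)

Product: 112 mg / 28.00 g mol⁻¹ = 0.004000 mol.
Photon energy at 309 nm: hc/λ = (6.626e-34)(2.998e8)/(309e-9) = 6.429e-19 J.
Energy delivered: (28.8 W)(205.8 s) = 5927 J.
Photons incident: 5927 / 6.429e-19 = 9.219e21, i.e. 9.219e21/6.022e23 = 0.01531 mol.
Fraction absorbed: 1 − 9.27/100 = 0.9073.
Photons absorbed: 0.9073 × 0.01531 = 0.01389 mol.
Φ = 0.004000 mol / 0.01389 mol photons = 0.29.

Φ = 0.29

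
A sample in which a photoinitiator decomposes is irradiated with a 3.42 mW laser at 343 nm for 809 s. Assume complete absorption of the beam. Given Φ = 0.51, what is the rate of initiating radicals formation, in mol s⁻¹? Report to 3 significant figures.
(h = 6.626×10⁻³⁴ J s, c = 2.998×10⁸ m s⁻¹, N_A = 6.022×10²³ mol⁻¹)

5.00×10⁻⁹ mol s⁻¹

Photon energy at 343 nm: hc/λ = (6.626×10⁻³⁴)(2.998×10⁸)/(343×10⁻⁹) = 5.791×10⁻¹⁹ J.
Energy delivered: (3.42 mW)(809 s) = 2.767 J.
Photons incident: 2.767 / 5.791×10⁻¹⁹ = 4.778×10¹⁸, i.e. 4.778×10¹⁸/6.022×10²³ = 7.934×10⁻⁶ mol.
Product formed: 0.51 × 7.934×10⁻⁶ = 4.046×10⁻⁶ mol.
Rate: 4.046×10⁻⁶ / 809 s = 5.00×10⁻⁹ mol s⁻¹.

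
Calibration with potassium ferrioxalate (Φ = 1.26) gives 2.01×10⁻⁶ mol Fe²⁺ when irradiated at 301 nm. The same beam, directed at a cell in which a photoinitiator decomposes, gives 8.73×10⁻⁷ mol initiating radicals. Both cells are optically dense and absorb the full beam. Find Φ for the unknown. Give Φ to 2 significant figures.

Φ = 0.55

Photons absorbed by the actinometer: 2.01×10⁻⁶ / 1.26 = 1.595×10⁻⁶ mol.
Φ(unknown) = 8.73×10⁻⁷ / 1.595×10⁻⁶ = 0.55.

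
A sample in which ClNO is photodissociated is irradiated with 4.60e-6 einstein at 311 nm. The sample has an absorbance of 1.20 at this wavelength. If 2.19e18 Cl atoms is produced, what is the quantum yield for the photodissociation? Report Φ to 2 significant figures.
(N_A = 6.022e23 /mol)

Φ = 0.84

Product: 2.19e18 / 6.022e23 = 3.637e-6 mol.
Fraction absorbed: 1 − 10^(−1.20) = 0.9369.
Photons absorbed: 0.9369 × 4.60e-6 = 4.310e-6 mol.
Φ = 3.637e-6 mol / 4.310e-6 mol photons = 0.84.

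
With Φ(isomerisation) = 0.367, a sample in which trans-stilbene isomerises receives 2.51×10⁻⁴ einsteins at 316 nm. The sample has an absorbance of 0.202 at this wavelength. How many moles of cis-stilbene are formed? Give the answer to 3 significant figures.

3.43×10⁻⁵ mol

Fraction absorbed: 1 − 10^(−0.202) = 0.3719.
Photons absorbed: 0.3719 × 2.51×10⁻⁴ = 9.335×10⁻⁵ mol.
Product: Φ × n_abs = 0.367 × 9.335×10⁻⁵ = 3.426×10⁻⁵ mol.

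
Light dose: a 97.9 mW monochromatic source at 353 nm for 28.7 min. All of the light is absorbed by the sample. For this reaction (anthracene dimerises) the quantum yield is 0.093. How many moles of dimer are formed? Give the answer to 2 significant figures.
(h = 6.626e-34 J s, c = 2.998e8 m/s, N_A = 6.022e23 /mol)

4.6e-5 mol

Photon energy at 353 nm: hc/λ = (6.626e-34)(2.998e8)/(353e-9) = 5.627e-19 J.
Energy delivered: (97.9 mW)(1722 s) = 168.6 J.
Photons incident: 168.6 / 5.627e-19 = 2.996e20, i.e. 2.996e20/6.022e23 = 4.975e-4 mol.
Product: Φ × n_abs = 0.093 × 4.975e-4 = 4.627e-5 mol.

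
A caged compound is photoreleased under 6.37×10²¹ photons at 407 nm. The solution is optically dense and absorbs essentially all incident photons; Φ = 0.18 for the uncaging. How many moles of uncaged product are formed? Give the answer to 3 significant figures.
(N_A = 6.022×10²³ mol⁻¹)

0.00190 mol

Moles of photons: 6.37×10²¹ / 6.022×10²³ = 0.01058 mol.
Product: Φ × n_abs = 0.18 × 0.01058 = 0.001904 mol.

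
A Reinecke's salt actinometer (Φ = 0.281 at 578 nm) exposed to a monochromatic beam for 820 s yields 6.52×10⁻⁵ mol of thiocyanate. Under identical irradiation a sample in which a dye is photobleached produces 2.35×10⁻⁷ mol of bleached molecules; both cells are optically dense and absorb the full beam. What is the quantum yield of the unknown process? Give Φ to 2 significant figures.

Photons absorbed by the actinometer: 6.52×10⁻⁵ / 0.281 = 2.320×10⁻⁴ mol.
Φ(unknown) = 2.35×10⁻⁷ / 2.320×10⁻⁴ = 0.0010.

Φ = 0.0010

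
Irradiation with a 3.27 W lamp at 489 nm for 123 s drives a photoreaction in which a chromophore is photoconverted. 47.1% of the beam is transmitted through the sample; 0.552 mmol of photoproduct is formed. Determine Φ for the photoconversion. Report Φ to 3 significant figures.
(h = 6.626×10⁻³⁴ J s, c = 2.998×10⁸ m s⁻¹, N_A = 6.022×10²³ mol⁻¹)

Product: 0.552 mmol = 5.52×10⁻⁴ mol.
Photon energy at 489 nm: hc/λ = (6.626×10⁻³⁴)(2.998×10⁸)/(489×10⁻⁹) = 4.062×10⁻¹⁹ J.
Energy delivered: (3.27 W)(123 s) = 402.2 J.
Photons incident: 402.2 / 4.062×10⁻¹⁹ = 9.902×10²⁰, i.e. 9.902×10²⁰/6.022×10²³ = 0.001644 mol.
Fraction absorbed: 1 − 47.1/100 = 0.5290.
Photons absorbed: 0.5290 × 0.001644 = 8.697×10⁻⁴ mol.
Φ = 5.52×10⁻⁴ mol / 8.697×10⁻⁴ mol photons = 0.635.

Φ = 0.635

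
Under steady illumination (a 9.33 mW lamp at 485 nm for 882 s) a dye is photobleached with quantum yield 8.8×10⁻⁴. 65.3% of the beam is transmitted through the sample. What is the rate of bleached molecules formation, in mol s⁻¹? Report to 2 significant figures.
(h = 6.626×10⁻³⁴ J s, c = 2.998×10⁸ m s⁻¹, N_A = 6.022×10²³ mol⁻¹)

1.2×10⁻¹¹ mol s⁻¹

Photon energy at 485 nm: hc/λ = (6.626×10⁻³⁴)(2.998×10⁸)/(485×10⁻⁹) = 4.096×10⁻¹⁹ J.
Energy delivered: (9.33 mW)(882 s) = 8.229 J.
Photons incident: 8.229 / 4.096×10⁻¹⁹ = 2.009×10¹⁹, i.e. 2.009×10¹⁹/6.022×10²³ = 3.336×10⁻⁵ mol.
Fraction absorbed: 1 − 65.3/100 = 0.3470.
Photons absorbed: 0.3470 × 3.336×10⁻⁵ = 1.158×10⁻⁵ mol.
Product formed: 8.8×10⁻⁴ × 1.158×10⁻⁵ = 1.019×10⁻⁸ mol.
Rate: 1.019×10⁻⁸ / 882 s = 1.2×10⁻¹¹ mol s⁻¹.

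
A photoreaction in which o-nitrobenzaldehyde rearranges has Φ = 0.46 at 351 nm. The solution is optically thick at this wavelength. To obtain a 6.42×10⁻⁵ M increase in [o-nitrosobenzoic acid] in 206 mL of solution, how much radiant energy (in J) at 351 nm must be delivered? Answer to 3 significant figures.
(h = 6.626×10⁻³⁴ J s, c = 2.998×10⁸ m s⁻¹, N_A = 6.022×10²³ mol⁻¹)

9.80 J

Product: (6.42×10⁻⁵ M)(0.206 L) = 1.323×10⁻⁵ mol.
Photons that must be absorbed: 1.323×10⁻⁵ / 0.46 = 2.876×10⁻⁵ mol.
Photon energy: hc/λ = 5.659×10⁻¹⁹ J; per mole, 3.408×10⁵ J mol⁻¹.
Energy required: 2.876×10⁻⁵ × 3.408×10⁵ = 9.80 J.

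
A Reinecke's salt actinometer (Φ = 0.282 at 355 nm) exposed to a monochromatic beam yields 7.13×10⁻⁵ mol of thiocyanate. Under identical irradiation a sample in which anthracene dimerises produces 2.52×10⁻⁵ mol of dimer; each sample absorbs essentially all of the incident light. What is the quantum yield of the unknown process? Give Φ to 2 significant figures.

Photons absorbed by the actinometer: 7.13×10⁻⁵ / 0.282 = 2.528×10⁻⁴ mol.
Φ(unknown) = 2.52×10⁻⁵ / 2.528×10⁻⁴ = 0.10.

Φ = 0.10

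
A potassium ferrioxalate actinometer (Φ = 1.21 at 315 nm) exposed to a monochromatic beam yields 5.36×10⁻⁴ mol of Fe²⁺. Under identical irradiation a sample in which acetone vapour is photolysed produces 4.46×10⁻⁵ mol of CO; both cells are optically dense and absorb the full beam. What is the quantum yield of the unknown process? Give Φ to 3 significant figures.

Photons absorbed by the actinometer: 5.36×10⁻⁴ / 1.21 = 4.430×10⁻⁴ mol.
Φ(unknown) = 4.46×10⁻⁵ / 4.430×10⁻⁴ = 0.101.

Φ = 0.101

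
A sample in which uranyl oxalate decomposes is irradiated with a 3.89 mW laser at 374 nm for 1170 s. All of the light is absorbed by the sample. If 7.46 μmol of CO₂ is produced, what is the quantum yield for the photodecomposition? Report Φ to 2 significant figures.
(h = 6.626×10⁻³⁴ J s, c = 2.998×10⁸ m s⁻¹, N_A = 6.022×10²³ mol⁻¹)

Φ = 0.52

Product: 7.46 μmol = 7.46×10⁻⁶ mol.
Photon energy at 374 nm: hc/λ = (6.626×10⁻³⁴)(2.998×10⁸)/(374×10⁻⁹) = 5.311×10⁻¹⁹ J.
Energy delivered: (3.89 mW)(1170 s) = 4.551 J.
Photons incident: 4.551 / 5.311×10⁻¹⁹ = 8.569×10¹⁸, i.e. 8.569×10¹⁸/6.022×10²³ = 1.423×10⁻⁵ mol.
Φ = 7.46×10⁻⁶ mol / 1.423×10⁻⁵ mol photons = 0.52.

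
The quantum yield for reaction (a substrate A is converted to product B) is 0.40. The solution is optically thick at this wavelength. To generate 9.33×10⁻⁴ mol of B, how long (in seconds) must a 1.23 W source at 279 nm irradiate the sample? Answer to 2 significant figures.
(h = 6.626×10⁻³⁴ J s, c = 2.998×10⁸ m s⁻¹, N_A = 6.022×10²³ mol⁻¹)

t ≈ 810 s

Photons that must be absorbed: 9.33×10⁻⁴ / 0.40 = 0.002333 mol.
Photon energy: hc/λ = 7.120×10⁻¹⁹ J; per mole, 4.288×10⁵ J mol⁻¹.
Energy required: 0.002333 × 4.288×10⁵ = 1000 J.
Time: 1000 J / 1.23 W = 810 s.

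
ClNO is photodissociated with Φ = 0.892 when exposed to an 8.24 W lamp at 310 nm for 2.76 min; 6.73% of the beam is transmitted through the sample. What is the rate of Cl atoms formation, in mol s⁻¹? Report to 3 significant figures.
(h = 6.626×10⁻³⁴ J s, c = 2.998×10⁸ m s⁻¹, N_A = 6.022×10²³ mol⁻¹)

1.78×10⁻⁵ mol s⁻¹

Photon energy at 310 nm: hc/λ = (6.626×10⁻³⁴)(2.998×10⁸)/(310×10⁻⁹) = 6.408×10⁻¹⁹ J.
Energy delivered: (8.24 W)(165.6 s) = 1365 J.
Photons incident: 1365 / 6.408×10⁻¹⁹ = 2.130×10²¹, i.e. 2.130×10²¹/6.022×10²³ = 0.003537 mol.
Fraction absorbed: 1 − 6.73/100 = 0.9327.
Photons absorbed: 0.9327 × 0.003537 = 0.003299 mol.
Product formed: 0.892 × 0.003299 = 0.002943 mol.
Rate: 0.002943 / 165.6 s = 1.78×10⁻⁵ mol s⁻¹.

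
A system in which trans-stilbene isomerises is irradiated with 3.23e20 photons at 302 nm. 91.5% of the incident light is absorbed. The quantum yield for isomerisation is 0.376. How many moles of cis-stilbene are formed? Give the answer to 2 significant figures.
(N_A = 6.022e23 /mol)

Moles of photons: 3.23e20 / 6.022e23 = 5.364e-4 mol.
Photons absorbed: 0.915 × 5.364e-4 = 4.908e-4 mol.
Product: Φ × n_abs = 0.376 × 4.908e-4 = 1.845e-4 mol.

1.8e-4 mol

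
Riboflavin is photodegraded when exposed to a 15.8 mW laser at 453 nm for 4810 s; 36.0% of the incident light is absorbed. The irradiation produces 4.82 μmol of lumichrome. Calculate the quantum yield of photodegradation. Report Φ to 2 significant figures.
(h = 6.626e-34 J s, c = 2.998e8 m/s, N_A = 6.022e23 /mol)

Product: 4.82 μmol = 4.82e-6 mol.
Photon energy at 453 nm: hc/λ = (6.626e-34)(2.998e8)/(453e-9) = 4.385e-19 J.
Energy delivered: (15.8 mW)(4810 s) = 76.00 J.
Photons incident: 76.00 / 4.385e-19 = 1.733e20, i.e. 1.733e20/6.022e23 = 2.878e-4 mol.
Photons absorbed: 0.360 × 2.878e-4 = 1.036e-4 mol.
Φ = 4.82e-6 mol / 1.036e-4 mol photons = 0.047.

Φ = 0.047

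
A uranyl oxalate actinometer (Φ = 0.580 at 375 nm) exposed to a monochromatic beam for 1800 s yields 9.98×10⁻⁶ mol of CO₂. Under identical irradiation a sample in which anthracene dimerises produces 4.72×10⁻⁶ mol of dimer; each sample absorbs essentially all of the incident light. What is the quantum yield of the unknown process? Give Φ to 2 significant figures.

Photons absorbed by the actinometer: 9.98×10⁻⁶ / 0.580 = 1.721×10⁻⁵ mol.
Φ(unknown) = 4.72×10⁻⁶ / 1.721×10⁻⁵ = 0.27.

Φ = 0.27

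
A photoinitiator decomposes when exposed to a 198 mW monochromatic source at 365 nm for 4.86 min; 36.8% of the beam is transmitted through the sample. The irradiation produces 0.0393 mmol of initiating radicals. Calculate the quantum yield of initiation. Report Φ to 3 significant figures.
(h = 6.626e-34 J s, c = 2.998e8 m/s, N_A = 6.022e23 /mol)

Product: 0.0393 mmol = 3.93e-5 mol.
Photon energy at 365 nm: hc/λ = (6.626e-34)(2.998e8)/(365e-9) = 5.442e-19 J.
Energy delivered: (198 mW)(291.6 s) = 57.74 J.
Photons incident: 57.74 / 5.442e-19 = 1.061e20, i.e. 1.061e20/6.022e23 = 1.762e-4 mol.
Fraction absorbed: 1 − 36.8/100 = 0.6320.
Photons absorbed: 0.6320 × 1.762e-4 = 1.114e-4 mol.
Φ = 3.93e-5 mol / 1.114e-4 mol photons = 0.353.

Φ = 0.353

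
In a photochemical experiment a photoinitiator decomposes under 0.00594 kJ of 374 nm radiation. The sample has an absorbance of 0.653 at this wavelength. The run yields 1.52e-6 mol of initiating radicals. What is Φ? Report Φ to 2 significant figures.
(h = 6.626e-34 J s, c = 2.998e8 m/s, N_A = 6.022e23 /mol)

Photon energy at 374 nm: hc/λ = (6.626e-34)(2.998e8)/(374e-9) = 5.311e-19 J.
Incident energy: 0.00594 kJ = 5.94 J.
Photons incident: 5.94 / 5.311e-19 = 1.118e19, i.e. 1.118e19/6.022e23 = 1.857e-5 mol.
Fraction absorbed: 1 − 10^(−0.653) = 0.7777.
Photons absorbed: 0.7777 × 1.857e-5 = 1.444e-5 mol.
Φ = 1.52e-6 mol / 1.444e-5 mol photons = 0.11.

Φ = 0.11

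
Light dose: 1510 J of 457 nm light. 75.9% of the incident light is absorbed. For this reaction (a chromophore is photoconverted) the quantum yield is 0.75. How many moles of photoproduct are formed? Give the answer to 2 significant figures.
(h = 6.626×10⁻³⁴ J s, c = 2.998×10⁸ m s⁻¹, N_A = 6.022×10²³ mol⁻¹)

Photon energy at 457 nm: hc/λ = (6.626×10⁻³⁴)(2.998×10⁸)/(457×10⁻⁹) = 4.347×10⁻¹⁹ J.
Photons incident: 1510 / 4.347×10⁻¹⁹ = 3.474×10²¹, i.e. 3.474×10²¹/6.022×10²³ = 0.005769 mol.
Photons absorbed: 0.759 × 0.005769 = 0.004379 mol.
Product: Φ × n_abs = 0.75 × 0.004379 = 0.003284 mol.

0.0033 mol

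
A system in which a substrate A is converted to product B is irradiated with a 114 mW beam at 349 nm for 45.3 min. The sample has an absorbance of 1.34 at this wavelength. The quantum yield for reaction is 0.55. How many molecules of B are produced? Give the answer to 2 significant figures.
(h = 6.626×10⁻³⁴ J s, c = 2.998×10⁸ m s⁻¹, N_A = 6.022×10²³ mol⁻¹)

Photon energy at 349 nm: hc/λ = (6.626×10⁻³⁴)(2.998×10⁸)/(349×10⁻⁹) = 5.692×10⁻¹⁹ J.
Energy delivered: (114 mW)(2718 s) = 309.9 J.
Photons incident: 309.9 / 5.692×10⁻¹⁹ = 5.444×10²⁰, i.e. 5.444×10²⁰/6.022×10²³ = 9.040×10⁻⁴ mol.
Fraction absorbed: 1 − 10^(−1.34) = 0.9543.
Photons absorbed: 0.9543 × 9.040×10⁻⁴ = 8.627×10⁻⁴ mol.
Product: Φ × n_abs = 0.55 × 8.627×10⁻⁴ = 4.745×10⁻⁴ mol.
As a count: 4.745×10⁻⁴ × 6.022×10²³ = 2.9×10²⁰.

2.9×10²⁰ molecules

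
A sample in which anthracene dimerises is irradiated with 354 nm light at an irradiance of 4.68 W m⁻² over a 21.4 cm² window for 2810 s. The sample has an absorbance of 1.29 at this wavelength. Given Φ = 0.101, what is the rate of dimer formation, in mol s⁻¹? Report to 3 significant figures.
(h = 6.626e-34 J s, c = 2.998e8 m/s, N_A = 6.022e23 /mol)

2.84e-9 mol s⁻¹

Photon energy at 354 nm: hc/λ = (6.626e-34)(2.998e8)/(354e-9) = 5.612e-19 J.
Energy delivered: (4.68 W m⁻²)(21.4e-4 m²)(2810 s) = 28.14 J.
Photons incident: 28.14 / 5.612e-19 = 5.014e19, i.e. 5.014e19/6.022e23 = 8.326e-5 mol.
Fraction absorbed: 1 − 10^(−1.29) = 0.9487.
Photons absorbed: 0.9487 × 8.326e-5 = 7.899e-5 mol.
Product formed: 0.101 × 7.899e-5 = 7.978e-6 mol.
Rate: 7.978e-6 / 2810 s = 2.84e-9 mol s⁻¹.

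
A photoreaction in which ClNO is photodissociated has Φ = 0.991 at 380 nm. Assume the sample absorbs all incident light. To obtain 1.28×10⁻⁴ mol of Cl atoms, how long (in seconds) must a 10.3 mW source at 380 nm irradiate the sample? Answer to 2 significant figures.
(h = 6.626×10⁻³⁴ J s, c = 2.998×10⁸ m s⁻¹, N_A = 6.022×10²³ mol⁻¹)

Photons that must be absorbed: 1.28×10⁻⁴ / 0.991 = 1.292×10⁻⁴ mol.
Photon energy: hc/λ = 5.228×10⁻¹⁹ J; per mole, 3.148×10⁵ J mol⁻¹.
Energy required: 1.292×10⁻⁴ × 3.148×10⁵ = 40.67 J.
Time: 40.67 J / 0.0103 W = 3900 s.

t ≈ 3900 s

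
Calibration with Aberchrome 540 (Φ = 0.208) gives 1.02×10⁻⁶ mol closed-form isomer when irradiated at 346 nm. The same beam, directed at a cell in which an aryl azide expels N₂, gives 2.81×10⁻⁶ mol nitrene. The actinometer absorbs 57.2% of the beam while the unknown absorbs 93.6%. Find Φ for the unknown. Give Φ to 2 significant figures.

Photons absorbed by the actinometer: 1.02×10⁻⁶ / 0.208 = 4.904×10⁻⁶ mol.
Incident flux: 4.904×10⁻⁶ / 0.572 = 8.573×10⁻⁶ einstein.
Absorbed by unknown: 0.936 × 8.573×10⁻⁶ = 8.024×10⁻⁶ mol.
Φ(unknown) = 2.81×10⁻⁶ / 8.024×10⁻⁶ = 0.35.

Φ = 0.35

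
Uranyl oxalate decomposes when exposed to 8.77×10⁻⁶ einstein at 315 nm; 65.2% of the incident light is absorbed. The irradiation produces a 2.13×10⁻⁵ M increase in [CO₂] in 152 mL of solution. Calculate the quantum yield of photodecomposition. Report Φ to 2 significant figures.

Product: (2.13×10⁻⁵ M)(0.152 L) = 3.238×10⁻⁶ mol.
Photons absorbed: 0.652 × 8.77×10⁻⁶ = 5.718×10⁻⁶ mol.
Φ = 3.238×10⁻⁶ mol / 5.718×10⁻⁶ mol photons = 0.57.

Φ = 0.57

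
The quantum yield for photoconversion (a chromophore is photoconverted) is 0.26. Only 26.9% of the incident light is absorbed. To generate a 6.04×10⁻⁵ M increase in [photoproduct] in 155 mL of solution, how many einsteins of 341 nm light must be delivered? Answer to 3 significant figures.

Product: (6.04×10⁻⁵ M)(0.155 L) = 9.362×10⁻⁶ mol.
Photons that must be absorbed: 9.362×10⁻⁶ / 0.26 = 3.601×10⁻⁵ mol.
Incident photons needed: 3.601×10⁻⁵ / 0.269 = 1.339×10⁻⁴ mol.

1.34×10⁻⁴ einstein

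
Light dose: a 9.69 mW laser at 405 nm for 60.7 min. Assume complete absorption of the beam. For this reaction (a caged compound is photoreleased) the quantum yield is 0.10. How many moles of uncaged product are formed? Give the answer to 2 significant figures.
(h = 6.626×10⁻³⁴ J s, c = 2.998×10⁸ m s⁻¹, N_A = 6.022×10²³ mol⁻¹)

Photon energy at 405 nm: hc/λ = (6.626×10⁻³⁴)(2.998×10⁸)/(405×10⁻⁹) = 4.905×10⁻¹⁹ J.
Energy delivered: (9.69 mW)(3642 s) = 35.29 J.
Photons incident: 35.29 / 4.905×10⁻¹⁹ = 7.195×10¹⁹, i.e. 7.195×10¹⁹/6.022×10²³ = 1.195×10⁻⁴ mol.
Product: Φ × n_abs = 0.10 × 1.195×10⁻⁴ = 1.195×10⁻⁵ mol.

1.2×10⁻⁵ mol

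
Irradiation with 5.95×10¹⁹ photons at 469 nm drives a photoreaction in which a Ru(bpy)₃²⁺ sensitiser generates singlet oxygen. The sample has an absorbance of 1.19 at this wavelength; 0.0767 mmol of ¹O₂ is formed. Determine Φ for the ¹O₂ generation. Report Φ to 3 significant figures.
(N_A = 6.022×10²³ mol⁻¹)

Product: 0.0767 mmol = 7.67×10⁻⁵ mol.
Moles of photons: 5.95×10¹⁹ / 6.022×10²³ = 9.880×10⁻⁵ mol.
Fraction absorbed: 1 − 10^(−1.19) = 0.9354.
Photons absorbed: 0.9354 × 9.880×10⁻⁵ = 9.242×10⁻⁵ mol.
Φ = 7.67×10⁻⁵ mol / 9.242×10⁻⁵ mol photons = 0.830.

Φ = 0.830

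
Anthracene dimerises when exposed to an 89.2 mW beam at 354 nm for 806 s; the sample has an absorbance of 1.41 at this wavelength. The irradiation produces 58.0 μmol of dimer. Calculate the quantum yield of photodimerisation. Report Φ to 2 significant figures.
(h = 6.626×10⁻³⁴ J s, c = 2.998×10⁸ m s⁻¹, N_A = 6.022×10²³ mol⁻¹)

Product: 58.0 μmol = 5.80×10⁻⁵ mol.
Photon energy at 354 nm: hc/λ = (6.626×10⁻³⁴)(2.998×10⁸)/(354×10⁻⁹) = 5.612×10⁻¹⁹ J.
Energy delivered: (89.2 mW)(806 s) = 71.90 J.
Photons incident: 71.90 / 5.612×10⁻¹⁹ = 1.281×10²⁰, i.e. 1.281×10²⁰/6.022×10²³ = 2.127×10⁻⁴ mol.
Fraction absorbed: 1 − 10^(−1.41) = 0.9611.
Photons absorbed: 0.9611 × 2.127×10⁻⁴ = 2.044×10⁻⁴ mol.
Φ = 5.80×10⁻⁵ mol / 2.044×10⁻⁴ mol photons = 0.28.

Φ = 0.28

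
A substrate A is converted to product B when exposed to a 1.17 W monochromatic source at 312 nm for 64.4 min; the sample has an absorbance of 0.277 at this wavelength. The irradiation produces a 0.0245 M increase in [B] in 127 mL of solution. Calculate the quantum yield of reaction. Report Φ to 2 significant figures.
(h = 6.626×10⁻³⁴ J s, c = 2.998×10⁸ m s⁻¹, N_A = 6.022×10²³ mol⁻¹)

Φ = 0.56

Product: (0.0245 M)(0.127 L) = 0.003112 mol.
Photon energy at 312 nm: hc/λ = (6.626×10⁻³⁴)(2.998×10⁸)/(312×10⁻⁹) = 6.367×10⁻¹⁹ J.
Energy delivered: (1.17 W)(3864 s) = 4521 J.
Photons incident: 4521 / 6.367×10⁻¹⁹ = 7.101×10²¹, i.e. 7.101×10²¹/6.022×10²³ = 0.01179 mol.
Fraction absorbed: 1 − 10^(−0.277) = 0.4716.
Photons absorbed: 0.4716 × 0.01179 = 0.005560 mol.
Φ = 0.003112 mol / 0.005560 mol photons = 0.56.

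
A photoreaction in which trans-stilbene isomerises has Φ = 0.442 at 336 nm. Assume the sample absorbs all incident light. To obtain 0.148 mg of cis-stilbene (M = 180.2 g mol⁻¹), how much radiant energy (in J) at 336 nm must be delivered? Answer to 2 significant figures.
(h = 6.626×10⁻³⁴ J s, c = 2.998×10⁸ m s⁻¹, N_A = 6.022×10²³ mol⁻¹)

0.66 J

Product: 0.148 mg / 180.2 g mol⁻¹ = 8.213×10⁻⁷ mol.
Photons that must be absorbed: 8.213×10⁻⁷ / 0.442 = 1.858×10⁻⁶ mol.
Photon energy: hc/λ = 5.912×10⁻¹⁹ J; per mole, 3.560×10⁵ J mol⁻¹.
Energy required: 1.858×10⁻⁶ × 3.560×10⁵ = 0.66 J.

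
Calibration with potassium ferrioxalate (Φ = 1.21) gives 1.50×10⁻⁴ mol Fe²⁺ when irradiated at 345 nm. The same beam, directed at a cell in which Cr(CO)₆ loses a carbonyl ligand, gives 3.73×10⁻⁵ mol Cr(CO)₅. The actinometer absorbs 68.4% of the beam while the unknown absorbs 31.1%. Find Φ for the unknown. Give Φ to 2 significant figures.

Φ = 0.66

Photons absorbed by the actinometer: 1.50×10⁻⁴ / 1.21 = 1.240×10⁻⁴ mol.
Incident flux: 1.240×10⁻⁴ / 0.684 = 1.813×10⁻⁴ einstein.
Absorbed by unknown: 0.311 × 1.813×10⁻⁴ = 5.638×10⁻⁵ mol.
Φ(unknown) = 3.73×10⁻⁵ / 5.638×10⁻⁵ = 0.66.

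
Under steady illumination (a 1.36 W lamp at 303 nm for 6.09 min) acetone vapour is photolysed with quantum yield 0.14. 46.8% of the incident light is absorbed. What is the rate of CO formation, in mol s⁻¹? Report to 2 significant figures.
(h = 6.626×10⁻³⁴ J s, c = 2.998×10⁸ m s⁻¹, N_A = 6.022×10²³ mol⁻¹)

2.3×10⁻⁷ mol s⁻¹

Photon energy at 303 nm: hc/λ = (6.626×10⁻³⁴)(2.998×10⁸)/(303×10⁻⁹) = 6.556×10⁻¹⁹ J.
Energy delivered: (1.36 W)(365.4 s) = 496.9 J.
Photons incident: 496.9 / 6.556×10⁻¹⁹ = 7.579×10²⁰, i.e. 7.579×10²⁰/6.022×10²³ = 0.001259 mol.
Photons absorbed: 0.468 × 0.001259 = 5.892×10⁻⁴ mol.
Product formed: 0.14 × 5.892×10⁻⁴ = 8.249×10⁻⁵ mol.
Rate: 8.249×10⁻⁵ / 365.4 s = 2.3×10⁻⁷ mol s⁻¹.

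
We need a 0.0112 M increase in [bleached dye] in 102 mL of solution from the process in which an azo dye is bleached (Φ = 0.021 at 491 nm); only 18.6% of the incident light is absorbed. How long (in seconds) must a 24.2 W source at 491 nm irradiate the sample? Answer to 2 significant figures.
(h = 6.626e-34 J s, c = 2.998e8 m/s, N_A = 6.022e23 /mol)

t ≈ 2900 s

Product: (0.0112 M)(0.102 L) = 0.001142 mol.
Photons that must be absorbed: 0.001142 / 0.021 = 0.05438 mol.
Incident photons needed: 0.05438 / 0.186 = 0.2924 mol.
Photon energy: hc/λ = 4.046e-19 J; per mole, 2.437e5 J mol⁻¹.
Energy required: 0.2924 × 2.437e5 = 7.126e4 J.
Time: 7.126e4 J / 24.2 W = 2900 s.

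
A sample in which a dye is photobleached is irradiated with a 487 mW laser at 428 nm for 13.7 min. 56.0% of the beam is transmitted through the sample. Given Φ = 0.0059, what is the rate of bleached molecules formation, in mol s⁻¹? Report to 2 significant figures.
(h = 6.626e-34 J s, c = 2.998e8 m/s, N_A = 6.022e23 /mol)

Photon energy at 428 nm: hc/λ = (6.626e-34)(2.998e8)/(428e-9) = 4.641e-19 J.
Energy delivered: (487 mW)(822 s) = 400.3 J.
Photons incident: 400.3 / 4.641e-19 = 8.625e20, i.e. 8.625e20/6.022e23 = 0.001432 mol.
Fraction absorbed: 1 − 56.0/100 = 0.4400.
Photons absorbed: 0.4400 × 0.001432 = 6.301e-4 mol.
Product formed: 0.0059 × 6.301e-4 = 3.718e-6 mol.
Rate: 3.718e-6 / 822 s = 4.5e-9 mol s⁻¹.

4.5e-9 mol s⁻¹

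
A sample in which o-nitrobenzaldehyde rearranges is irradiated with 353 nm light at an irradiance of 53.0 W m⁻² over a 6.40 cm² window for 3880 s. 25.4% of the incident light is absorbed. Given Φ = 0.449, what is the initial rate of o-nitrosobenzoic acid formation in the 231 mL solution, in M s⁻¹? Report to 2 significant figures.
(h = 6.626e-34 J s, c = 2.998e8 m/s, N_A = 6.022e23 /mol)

Photon energy at 353 nm: hc/λ = (6.626e-34)(2.998e8)/(353e-9) = 5.627e-19 J.
Energy delivered: (53.0 W m⁻²)(6.40e-4 m²)(3880 s) = 131.6 J.
Photons incident: 131.6 / 5.627e-19 = 2.339e20, i.e. 2.339e20/6.022e23 = 3.884e-4 mol.
Photons absorbed: 0.254 × 3.884e-4 = 9.865e-5 mol.
Product formed: 0.449 × 9.865e-5 = 4.429e-5 mol.
Rate: 4.429e-5 mol / (3880 s × 0.231 L) = 4.9e-8 M s⁻¹.

4.9e-8 M s⁻¹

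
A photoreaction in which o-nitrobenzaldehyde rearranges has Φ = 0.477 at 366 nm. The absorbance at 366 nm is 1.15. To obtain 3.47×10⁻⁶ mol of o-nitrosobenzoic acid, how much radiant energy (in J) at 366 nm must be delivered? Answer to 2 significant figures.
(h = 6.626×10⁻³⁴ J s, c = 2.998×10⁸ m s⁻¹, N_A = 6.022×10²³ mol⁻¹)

Photons that must be absorbed: 3.47×10⁻⁶ / 0.477 = 7.275×10⁻⁶ mol.
Fraction absorbed: 1 − 10^(−1.15) = 0.9292.
Incident photons needed: 7.275×10⁻⁶ / 0.9292 = 7.829×10⁻⁶ mol.
Photon energy: hc/λ = 5.428×10⁻¹⁹ J; per mole, 3.269×10⁵ J mol⁻¹.
Energy required: 7.829×10⁻⁶ × 3.269×10⁵ = 2.6 J.

2.6 J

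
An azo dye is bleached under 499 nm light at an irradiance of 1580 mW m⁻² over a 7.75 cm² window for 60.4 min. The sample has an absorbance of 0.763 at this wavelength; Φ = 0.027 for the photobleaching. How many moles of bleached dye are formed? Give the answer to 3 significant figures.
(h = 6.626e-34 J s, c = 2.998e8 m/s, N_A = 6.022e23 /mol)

Photon energy at 499 nm: hc/λ = (6.626e-34)(2.998e8)/(499e-9) = 3.981e-19 J.
Energy delivered: (1580 mW m⁻²)(7.75e-4 m²)(3624 s) = 4.438 J.
Photons incident: 4.438 / 3.981e-19 = 1.115e19, i.e. 1.115e19/6.022e23 = 1.852e-5 mol.
Fraction absorbed: 1 − 10^(−0.763) = 0.8274.
Photons absorbed: 0.8274 × 1.852e-5 = 1.532e-5 mol.
Product: Φ × n_abs = 0.027 × 1.532e-5 = 4.136e-7 mol.

4.14e-7 mol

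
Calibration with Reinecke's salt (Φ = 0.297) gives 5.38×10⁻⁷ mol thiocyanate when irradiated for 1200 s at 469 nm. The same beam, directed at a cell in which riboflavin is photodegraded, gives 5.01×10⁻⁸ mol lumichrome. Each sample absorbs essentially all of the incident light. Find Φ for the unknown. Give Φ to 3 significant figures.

Photons absorbed by the actinometer: 5.38×10⁻⁷ / 0.297 = 1.811×10⁻⁶ mol.
Φ(unknown) = 5.01×10⁻⁸ / 1.811×10⁻⁶ = 0.0277.

Φ = 0.0277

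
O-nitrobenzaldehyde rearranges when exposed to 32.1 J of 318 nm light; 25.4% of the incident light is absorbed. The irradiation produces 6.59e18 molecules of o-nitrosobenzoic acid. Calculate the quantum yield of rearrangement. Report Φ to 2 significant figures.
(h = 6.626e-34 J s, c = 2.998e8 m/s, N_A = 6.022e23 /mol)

Φ = 0.50

Product: 6.59e18 / 6.022e23 = 1.094e-5 mol.
Photon energy at 318 nm: hc/λ = (6.626e-34)(2.998e8)/(318e-9) = 6.247e-19 J.
Photons incident: 32.1 / 6.247e-19 = 5.138e19, i.e. 5.138e19/6.022e23 = 8.532e-5 mol.
Photons absorbed: 0.254 × 8.532e-5 = 2.167e-5 mol.
Φ = 1.094e-5 mol / 2.167e-5 mol photons = 0.50.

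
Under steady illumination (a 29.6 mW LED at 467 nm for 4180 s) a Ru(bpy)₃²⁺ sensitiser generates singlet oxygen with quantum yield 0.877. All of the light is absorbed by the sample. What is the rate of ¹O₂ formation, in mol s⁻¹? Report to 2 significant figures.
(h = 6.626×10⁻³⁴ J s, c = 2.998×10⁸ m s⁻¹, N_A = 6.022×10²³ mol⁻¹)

Photon energy at 467 nm: hc/λ = (6.626×10⁻³⁴)(2.998×10⁸)/(467×10⁻⁹) = 4.254×10⁻¹⁹ J.
Energy delivered: (29.6 mW)(4180 s) = 123.7 J.
Photons incident: 123.7 / 4.254×10⁻¹⁹ = 2.908×10²⁰, i.e. 2.908×10²⁰/6.022×10²³ = 4.829×10⁻⁴ mol.
Product formed: 0.877 × 4.829×10⁻⁴ = 4.235×10⁻⁴ mol.
Rate: 4.235×10⁻⁴ / 4180 s = 1.0×10⁻⁷ mol s⁻¹.

1.0×10⁻⁷ mol s⁻¹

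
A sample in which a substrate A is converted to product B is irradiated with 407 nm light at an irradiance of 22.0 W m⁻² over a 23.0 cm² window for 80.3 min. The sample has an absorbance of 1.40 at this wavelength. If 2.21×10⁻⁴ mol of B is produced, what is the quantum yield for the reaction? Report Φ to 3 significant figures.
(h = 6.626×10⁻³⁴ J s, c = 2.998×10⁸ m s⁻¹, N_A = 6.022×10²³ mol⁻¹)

Φ = 0.277

Photon energy at 407 nm: hc/λ = (6.626×10⁻³⁴)(2.998×10⁸)/(407×10⁻⁹) = 4.881×10⁻¹⁹ J.
Energy delivered: (22.0 W m⁻²)(23.0×10⁻⁴ m²)(4818 s) = 243.8 J.
Photons incident: 243.8 / 4.881×10⁻¹⁹ = 4.995×10²⁰, i.e. 4.995×10²⁰/6.022×10²³ = 8.295×10⁻⁴ mol.
Fraction absorbed: 1 − 10^(−1.40) = 0.9602.
Photons absorbed: 0.9602 × 8.295×10⁻⁴ = 7.965×10⁻⁴ mol.
Φ = 2.21×10⁻⁴ mol / 7.965×10⁻⁴ mol photons = 0.277.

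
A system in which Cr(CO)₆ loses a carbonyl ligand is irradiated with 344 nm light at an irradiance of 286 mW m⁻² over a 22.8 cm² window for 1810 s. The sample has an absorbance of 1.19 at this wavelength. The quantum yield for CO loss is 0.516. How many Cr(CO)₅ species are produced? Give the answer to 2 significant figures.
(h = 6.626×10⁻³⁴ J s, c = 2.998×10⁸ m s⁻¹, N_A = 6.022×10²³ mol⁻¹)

9.9×10¹⁷ species

Photon energy at 344 nm: hc/λ = (6.626×10⁻³⁴)(2.998×10⁸)/(344×10⁻⁹) = 5.775×10⁻¹⁹ J.
Energy delivered: (286 mW m⁻²)(22.8×10⁻⁴ m²)(1810 s) = 1.180 J.
Photons incident: 1.180 / 5.775×10⁻¹⁹ = 2.043×10¹⁸, i.e. 2.043×10¹⁸/6.022×10²³ = 3.393×10⁻⁶ mol.
Fraction absorbed: 1 − 10^(−1.19) = 0.9354.
Photons absorbed: 0.9354 × 3.393×10⁻⁶ = 3.174×10⁻⁶ mol.
Product: Φ × n_abs = 0.516 × 3.174×10⁻⁶ = 1.638×10⁻⁶ mol.
As a count: 1.638×10⁻⁶ × 6.022×10²³ = 9.9×10¹⁷.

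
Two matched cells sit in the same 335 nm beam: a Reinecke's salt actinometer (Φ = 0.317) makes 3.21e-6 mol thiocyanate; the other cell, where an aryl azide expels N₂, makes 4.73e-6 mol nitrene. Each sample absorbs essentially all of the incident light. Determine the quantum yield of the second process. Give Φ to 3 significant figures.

Φ = 0.467

Photons absorbed by the actinometer: 3.21e-6 / 0.317 = 1.013e-5 mol.
Φ(unknown) = 4.73e-6 / 1.013e-5 = 0.467.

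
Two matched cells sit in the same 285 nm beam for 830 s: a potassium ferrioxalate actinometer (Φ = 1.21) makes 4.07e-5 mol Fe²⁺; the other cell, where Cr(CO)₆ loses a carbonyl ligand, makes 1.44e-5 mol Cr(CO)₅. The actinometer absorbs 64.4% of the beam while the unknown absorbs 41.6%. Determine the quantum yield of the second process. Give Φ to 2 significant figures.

Photons absorbed by the actinometer: 4.07e-5 / 1.21 = 3.364e-5 mol.
Incident flux: 3.364e-5 / 0.644 = 5.224e-5 einstein.
Absorbed by unknown: 0.416 × 5.224e-5 = 2.173e-5 mol.
Φ(unknown) = 1.44e-5 / 2.173e-5 = 0.66.

Φ = 0.66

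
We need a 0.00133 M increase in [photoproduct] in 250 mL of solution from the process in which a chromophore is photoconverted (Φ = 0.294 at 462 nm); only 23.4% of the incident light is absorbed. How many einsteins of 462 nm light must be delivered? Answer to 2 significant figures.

Product: (0.00133 M)(0.25 L) = 3.325×10⁻⁴ mol.
Photons that must be absorbed: 3.325×10⁻⁴ / 0.294 = 0.001131 mol.
Incident photons needed: 0.001131 / 0.234 = 0.004833 mol.

0.0048 einstein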